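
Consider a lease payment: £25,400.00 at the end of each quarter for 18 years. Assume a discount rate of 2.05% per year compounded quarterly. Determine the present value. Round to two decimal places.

This is an ordinary annuity: 72 payments of £25,400.00 at the end of each quarter.
Periodic rate r = 0.0205/4 per quarter; n is counted in quarters.
PV = PMT × [(1 − (1+r)^−n)/r] = 25,400 × [1 − (1+r)^−72] / r = £1,526,095.05

£1,526,095.05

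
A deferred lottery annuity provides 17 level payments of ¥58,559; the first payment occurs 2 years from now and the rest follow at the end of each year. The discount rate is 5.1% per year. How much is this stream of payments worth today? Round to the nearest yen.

Ordinary annuity of 17 payments, first payment at period 2.
Periodic rate r = 0.051 per year.
The ordinary-annuity PV formula values the stream one period before the first payment (period 1); discount that back 1 periods:
PV₀ = 58,559 × [1 − (1+r)^−17] / r × (1+r)^−1 = ¥623,496

¥623,496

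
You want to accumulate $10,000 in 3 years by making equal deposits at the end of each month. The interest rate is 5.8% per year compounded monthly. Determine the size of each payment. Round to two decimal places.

Level ordinary annuity; solve FV = PMT × [((1+r)^n − 1)/r] for PMT.
Periodic rate r = 0.058/12 per month; n is counted in months.
With n = 36: PMT = 10,000 / ([((1+r)^n − 1)/r]) = $254.98

$254.98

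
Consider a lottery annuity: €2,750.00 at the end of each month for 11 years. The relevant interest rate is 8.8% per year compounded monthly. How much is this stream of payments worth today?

€232,055.26

This is an ordinary annuity: 132 payments of €2,750.00 at the end of each month.
Periodic rate r = 0.088/12 per month; n is counted in months.
PV = PMT × [(1 − (1+r)^−n)/r] = 2,750 × [1 − (1+r)^−132] / r = €232,055.26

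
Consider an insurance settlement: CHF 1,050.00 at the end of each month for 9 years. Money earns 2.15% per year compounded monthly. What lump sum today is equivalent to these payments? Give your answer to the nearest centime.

This is an ordinary annuity: 108 payments of CHF 1,050.00 at the end of each month.
Periodic rate r = 0.0215/12 per month; n is counted in months.
PV = PMT × [(1 − (1+r)^−n)/r] = 1,050 × [1 − (1+r)^−108] / r = CHF 103,019.64

CHF 103,019.64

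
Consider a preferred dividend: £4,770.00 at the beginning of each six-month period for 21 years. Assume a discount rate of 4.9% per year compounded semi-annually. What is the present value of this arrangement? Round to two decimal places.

This is an annuity due: 42 payments of £4,770.00 at the beginning of each six-month period.
Periodic rate r = 0.049/2 per half-year; n is counted in half-years.
PV = PMT × [(1 − (1+r)^−n)/r] × (1+r) = 4,770 × [1 − (1+r)^−42] / r × (1+r) = £127,293.03

£127,293.03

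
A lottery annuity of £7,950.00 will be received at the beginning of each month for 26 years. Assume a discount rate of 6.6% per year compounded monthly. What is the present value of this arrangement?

This is an annuity due: 312 payments of £7,950.00 at the beginning of each month.
Periodic rate r = 0.066/12 per month; n is counted in months.
PV = PMT × [(1 − (1+r)^−n)/r] × (1+r) = 7,950 × [1 − (1+r)^−312] / r × (1+r) = £1,190,874.43

£1,190,874.43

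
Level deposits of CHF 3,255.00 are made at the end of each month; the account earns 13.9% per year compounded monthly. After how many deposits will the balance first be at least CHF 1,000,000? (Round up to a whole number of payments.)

132 payments

Periodic rate r = 0.139/12 per month; n is counted in months.
Ordinary annuity FV: 1,000,000 = 3,255 × [((1+r)^n − 1)/r].
(1+r)^n = 1 + 1,000,000 × r / 3,255, so n = ln(1 + 1,000,000·r/3,255) / ln(1+r) = 131.72.
Round up to a whole number of payments: n = 132.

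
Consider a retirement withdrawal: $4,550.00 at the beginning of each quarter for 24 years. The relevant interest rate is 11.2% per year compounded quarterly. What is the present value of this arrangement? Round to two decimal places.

This is an annuity due: 96 payments of $4,550.00 at the beginning of each quarter.
Periodic rate r = 0.112/4 per quarter; n is counted in quarters.
PV = PMT × [(1 − (1+r)^−n)/r] × (1+r) = 4,550 × [1 − (1+r)^−96] / r × (1+r) = $155,260.17

$155,260.17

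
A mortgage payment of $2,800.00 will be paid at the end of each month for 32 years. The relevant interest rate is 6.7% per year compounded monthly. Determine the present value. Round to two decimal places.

This is an ordinary annuity: 384 payments of $2,800.00 at the end of each month.
Periodic rate r = 0.067/12 per month; n is counted in months.
PV = PMT × [(1 − (1+r)^−n)/r] = 2,800 × [1 − (1+r)^−384] / r = $442,373.57

$442,373.57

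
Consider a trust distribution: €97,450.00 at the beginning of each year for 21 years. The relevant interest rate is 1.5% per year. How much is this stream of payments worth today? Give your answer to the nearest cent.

€1,770,533.85

This is an annuity due: 21 payments of €97,450.00 at the beginning of each year.
Periodic rate r = 0.015 per year.
PV = PMT × [(1 − (1+r)^−n)/r] × (1+r) = 97,450 × [1 − (1+r)^−21] / r × (1+r) = €1,770,533.85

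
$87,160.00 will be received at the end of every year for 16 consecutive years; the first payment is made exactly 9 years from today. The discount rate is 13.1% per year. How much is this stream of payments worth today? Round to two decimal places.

Ordinary annuity of 16 payments, first payment at period 9.
Periodic rate r = 0.131 per year.
The ordinary-annuity PV formula values the stream one period before the first payment (period 8); discount that back 8 periods:
PV₀ = 87,160 × [1 − (1+r)^−16] / r × (1+r)^−8 = $213,841.53

$213,841.53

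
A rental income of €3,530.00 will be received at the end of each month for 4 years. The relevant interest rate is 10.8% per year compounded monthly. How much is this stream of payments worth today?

€137,095.34

This is an ordinary annuity: 48 payments of €3,530.00 at the end of each month.
Periodic rate r = 0.108/12 per month; n is counted in months.
PV = PMT × [(1 − (1+r)^−n)/r] = 3,530 × [1 − (1+r)^−48] / r = €137,095.34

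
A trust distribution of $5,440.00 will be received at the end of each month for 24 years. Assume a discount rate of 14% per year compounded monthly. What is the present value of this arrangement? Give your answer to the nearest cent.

This is an ordinary annuity: 288 payments of $5,440.00 at the end of each month.
Periodic rate r = 0.14/12 per month; n is counted in months.
PV = PMT × [(1 − (1+r)^−n)/r] = 5,440 × [1 − (1+r)^−288] / r = $449,771.07

$449,771.07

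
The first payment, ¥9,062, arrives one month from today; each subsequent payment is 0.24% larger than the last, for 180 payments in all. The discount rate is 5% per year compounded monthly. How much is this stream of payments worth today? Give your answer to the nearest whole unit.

Periodic rate r = 0.05/12 per month; n is counted in months.
Growing ordinary annuity: PV = PMT₁ × [1 − ((1+g)/(1+r))^n] / (r − g) = 9,062 × [1 − ((1+0.0024)/(1+r))^180] / (r − 0.0024) = ¥1,393,358.

¥1,393,358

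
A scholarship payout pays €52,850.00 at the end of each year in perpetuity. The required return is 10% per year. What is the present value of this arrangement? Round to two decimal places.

Periodic rate r = 0.1 per year.
Level perpetuity: PV = PMT / r = 52,850 / (0.1) = €528,500.00.

€528,500.00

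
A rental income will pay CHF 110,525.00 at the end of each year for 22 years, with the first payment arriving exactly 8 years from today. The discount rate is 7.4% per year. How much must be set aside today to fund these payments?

Ordinary annuity of 22 payments, first payment at period 8.
Periodic rate r = 0.074 per year.
The ordinary-annuity PV formula values the stream one period before the first payment (period 7); discount that back 7 periods:
PV₀ = 110,525 × [1 − (1+r)^−22] / r × (1+r)^−7 = CHF 717,737.07

CHF 717,737.07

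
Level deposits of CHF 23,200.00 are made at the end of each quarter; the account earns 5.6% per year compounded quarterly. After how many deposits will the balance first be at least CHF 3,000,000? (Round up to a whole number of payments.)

75 payments

Periodic rate r = 0.056/4 per quarter; n is counted in quarters.
Ordinary annuity FV: 3,000,000 = 23,200 × [((1+r)^n − 1)/r].
(1+r)^n = 1 + 3,000,000 × r / 23,200, so n = ln(1 + 3,000,000·r/23,200) / ln(1+r) = 74.32.
Round up to a whole number of payments: n = 75.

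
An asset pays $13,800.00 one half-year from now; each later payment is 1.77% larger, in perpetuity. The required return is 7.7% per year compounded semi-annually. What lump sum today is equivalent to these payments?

Periodic rate r = 0.077/2 per half-year.
Growing perpetuity (Gordon): PV = PMT₁ / (r − g) = 13,800 / (r − 0.0177) = $663,461.54.

$663,461.54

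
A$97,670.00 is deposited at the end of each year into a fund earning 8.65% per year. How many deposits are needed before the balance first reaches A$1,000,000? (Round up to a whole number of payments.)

Periodic rate r = 0.0865 per year.
Ordinary annuity FV: 1,000,000 = 97,670 × [((1+r)^n − 1)/r].
(1+r)^n = 1 + 1,000,000 × r / 97,670, so n = ln(1 + 1,000,000·r/97,670) / ln(1+r) = 7.65.
Round up to a whole number of payments: n = 8.

8 payments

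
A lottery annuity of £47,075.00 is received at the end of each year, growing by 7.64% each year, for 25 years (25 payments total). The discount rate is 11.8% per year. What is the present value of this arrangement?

Periodic rate r = 0.118 per year.
Growing ordinary annuity: PV = PMT₁ × [1 − ((1+g)/(1+r))^n] / (r − g) = 47,075 × [1 − ((1+0.0764)/(1+r))^25] / (r − 0.0764) = £693,085.80.

£693,085.80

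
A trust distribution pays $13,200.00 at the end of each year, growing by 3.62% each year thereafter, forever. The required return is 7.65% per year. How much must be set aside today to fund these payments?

Periodic rate r = 0.0765 per year.
Growing perpetuity (Gordon): PV = PMT₁ / (r − g) = 13,200 / (r − 0.0362) = $327,543.42.

$327,543.42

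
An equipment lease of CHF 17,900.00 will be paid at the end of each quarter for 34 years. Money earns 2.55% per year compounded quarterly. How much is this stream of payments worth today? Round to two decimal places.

CHF 1,624,707.19

This is an ordinary annuity: 136 payments of CHF 17,900.00 at the end of each quarter.
Periodic rate r = 0.0255/4 per quarter; n is counted in quarters.
PV = PMT × [(1 − (1+r)^−n)/r] = 17,900 × [1 − (1+r)^−136] / r = CHF 1,624,707.19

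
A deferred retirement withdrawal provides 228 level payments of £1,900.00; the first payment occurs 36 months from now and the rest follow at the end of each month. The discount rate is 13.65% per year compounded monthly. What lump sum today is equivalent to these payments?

£103,899.22

Ordinary annuity of 228 payments, first payment at period 36.
Periodic rate r = 0.1365/12 per month; n is counted in months.
The ordinary-annuity PV formula values the stream one period before the first payment (period 35); discount that back 35 periods:
PV₀ = 1,900 × [1 − (1+r)^−228] / r × (1+r)^−35 = £103,899.22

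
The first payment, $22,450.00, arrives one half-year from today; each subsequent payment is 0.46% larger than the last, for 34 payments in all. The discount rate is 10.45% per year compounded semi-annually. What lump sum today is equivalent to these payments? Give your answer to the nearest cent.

$373,672.27

Periodic rate r = 0.1045/2 per half-year; n is counted in half-years.
Growing ordinary annuity: PV = PMT₁ × [1 − ((1+g)/(1+r))^n] / (r − g) = 22,450 × [1 − ((1+0.0046)/(1+r))^34] / (r − 0.0046) = $373,672.27.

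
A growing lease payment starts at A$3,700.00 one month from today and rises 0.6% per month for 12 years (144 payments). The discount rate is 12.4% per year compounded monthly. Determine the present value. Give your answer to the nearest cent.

Periodic rate r = 0.124/12 per month; n is counted in months.
Growing ordinary annuity: PV = PMT₁ × [1 − ((1+g)/(1+r))^n] / (r − g) = 3,700 × [1 − ((1+0.006)/(1+r))^144] / (r − 0.006) = A$394,040.09.

A$394,040.09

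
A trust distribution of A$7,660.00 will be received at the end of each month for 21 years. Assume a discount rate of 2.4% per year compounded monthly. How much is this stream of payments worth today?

This is an ordinary annuity: 252 payments of A$7,660.00 at the end of each month.
Periodic rate r = 0.024/12 per month; n is counted in months.
PV = PMT × [(1 − (1+r)^−n)/r] = 7,660 × [1 − (1+r)^−252] / r = A$1,515,096.20

A$1,515,096.20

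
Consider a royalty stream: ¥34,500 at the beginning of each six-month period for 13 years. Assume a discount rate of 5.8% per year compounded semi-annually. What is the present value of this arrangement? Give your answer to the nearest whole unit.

This is an annuity due: 26 payments of ¥34,500 at the beginning of each six-month period.
Periodic rate r = 0.058/2 per half-year; n is counted in half-years.
PV = PMT × [(1 − (1+r)^−n)/r] × (1+r) = 34,500 × [1 − (1+r)^−26] / r × (1+r) = ¥642,003

¥642,003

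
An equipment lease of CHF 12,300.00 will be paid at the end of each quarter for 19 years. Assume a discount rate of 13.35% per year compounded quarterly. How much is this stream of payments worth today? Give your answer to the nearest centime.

This is an ordinary annuity: 76 payments of CHF 12,300.00 at the end of each quarter.
Periodic rate r = 0.1335/4 per quarter; n is counted in quarters.
PV = PMT × [(1 − (1+r)^−n)/r] = 12,300 × [1 − (1+r)^−76] / r = CHF 338,138.91

CHF 338,138.91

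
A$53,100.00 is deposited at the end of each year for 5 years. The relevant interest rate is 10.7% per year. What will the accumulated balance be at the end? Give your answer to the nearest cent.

A$328,728.63

This is an ordinary annuity: 5 deposits of A$53,100.00 at the end of each year.
Periodic rate r = 0.107 per year.
FV = PMT × [((1+r)^n − 1)/r] = 53,100 × [(1+r)^5 − 1] / r = A$328,728.63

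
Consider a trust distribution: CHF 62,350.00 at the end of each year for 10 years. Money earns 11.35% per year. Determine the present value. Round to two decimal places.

This is an ordinary annuity: 10 payments of CHF 62,350.00 at the end of each year.
Periodic rate r = 0.1135 per year.
PV = PMT × [(1 − (1+r)^−n)/r] = 62,350 × [1 − (1+r)^−10] / r = CHF 361,866.36

CHF 361,866.36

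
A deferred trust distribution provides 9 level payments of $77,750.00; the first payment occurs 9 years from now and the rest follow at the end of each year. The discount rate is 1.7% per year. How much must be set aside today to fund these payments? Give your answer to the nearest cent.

Ordinary annuity of 9 payments, first payment at period 9.
Periodic rate r = 0.017 per year.
The ordinary-annuity PV formula values the stream one period before the first payment (period 8); discount that back 8 periods:
PV₀ = 77,750 × [1 − (1+r)^−9] / r × (1+r)^−8 = $562,576.78

$562,576.78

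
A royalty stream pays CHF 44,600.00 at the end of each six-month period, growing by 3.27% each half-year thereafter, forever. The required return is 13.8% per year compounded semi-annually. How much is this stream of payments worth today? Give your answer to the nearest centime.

CHF 1,228,650.14

Periodic rate r = 0.138/2 per half-year.
Growing perpetuity (Gordon): PV = PMT₁ / (r − g) = 44,600 / (r − 0.0327) = CHF 1,228,650.14.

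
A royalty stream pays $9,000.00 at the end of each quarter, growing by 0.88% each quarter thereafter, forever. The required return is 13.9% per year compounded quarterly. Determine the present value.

$346,820.81

Periodic rate r = 0.139/4 per quarter.
Growing perpetuity (Gordon): PV = PMT₁ / (r − g) = 9,000 / (r − 0.0088) = $346,820.81.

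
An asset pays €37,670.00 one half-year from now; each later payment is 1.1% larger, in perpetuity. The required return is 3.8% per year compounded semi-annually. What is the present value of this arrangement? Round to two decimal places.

€4,708,750.00

Periodic rate r = 0.038/2 per half-year.
Growing perpetuity (Gordon): PV = PMT₁ / (r − g) = 37,670 / (r − 0.011) = €4,708,750.00.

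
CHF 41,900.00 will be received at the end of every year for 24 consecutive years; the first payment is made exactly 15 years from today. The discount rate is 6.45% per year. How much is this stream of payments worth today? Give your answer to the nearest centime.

Ordinary annuity of 24 payments, first payment at period 15.
Periodic rate r = 0.0645 per year.
The ordinary-annuity PV formula values the stream one period before the first payment (period 14); discount that back 14 periods:
PV₀ = 41,900 × [1 − (1+r)^−24] / r × (1+r)^−14 = CHF 210,367.59

CHF 210,367.59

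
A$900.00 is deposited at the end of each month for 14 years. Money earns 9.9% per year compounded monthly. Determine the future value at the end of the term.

This is an ordinary annuity: 168 deposits of A$900.00 at the end of each month.
Periodic rate r = 0.099/12 per month; n is counted in months.
FV = PMT × [((1+r)^n − 1)/r] = 900 × [(1+r)^168 − 1] / r = A$324,670.90

A$324,670.90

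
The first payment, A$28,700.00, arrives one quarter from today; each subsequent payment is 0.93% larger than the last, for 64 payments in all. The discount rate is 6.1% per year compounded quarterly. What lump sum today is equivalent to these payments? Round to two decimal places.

A$1,512,290.35

Periodic rate r = 0.061/4 per quarter; n is counted in quarters.
Growing ordinary annuity: PV = PMT₁ × [1 − ((1+g)/(1+r))^n] / (r − g) = 28,700 × [1 − ((1+0.0093)/(1+r))^64] / (r − 0.0093) = A$1,512,290.35.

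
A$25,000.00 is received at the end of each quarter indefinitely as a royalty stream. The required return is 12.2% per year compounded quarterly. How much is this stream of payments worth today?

Periodic rate r = 0.122/4 per quarter.
Level perpetuity: PV = PMT / r = 25,000 / (0.122/4) = A$819,672.13.

A$819,672.13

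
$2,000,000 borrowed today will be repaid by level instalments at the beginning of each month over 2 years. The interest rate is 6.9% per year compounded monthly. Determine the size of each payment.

$88,943.09

Level annuity due; solve PV = PMT × [(1 − (1+r)^−n)/r] × (1+r) for PMT.
Periodic rate r = 0.069/12 per month; n is counted in months.
With n = 24: PMT = 2,000,000 / ([(1 − (1+r)^−n)/r] × (1+r)) = $88,943.09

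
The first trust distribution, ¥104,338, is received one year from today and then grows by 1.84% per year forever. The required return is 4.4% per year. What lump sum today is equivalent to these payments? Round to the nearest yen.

¥4,075,703

Periodic rate r = 0.044 per year.
Growing perpetuity (Gordon): PV = PMT₁ / (r − g) = 104,338 / (r − 0.0184) = ¥4,075,703.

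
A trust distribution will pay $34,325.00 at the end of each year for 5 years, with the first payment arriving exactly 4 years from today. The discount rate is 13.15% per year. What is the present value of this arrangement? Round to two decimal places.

Ordinary annuity of 5 payments, first payment at period 4.
Periodic rate r = 0.1315 per year.
The ordinary-annuity PV formula values the stream one period before the first payment (period 3); discount that back 3 periods:
PV₀ = 34,325 × [1 − (1+r)^−5] / r × (1+r)^−3 = $83,034.80

$83,034.80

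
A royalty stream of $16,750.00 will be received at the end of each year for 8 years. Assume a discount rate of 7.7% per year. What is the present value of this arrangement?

This is an ordinary annuity: 8 payments of $16,750.00 at the end of each year.
Periodic rate r = 0.077 per year.
PV = PMT × [(1 − (1+r)^−n)/r] = 16,750 × [1 − (1+r)^−8] / r = $97,361.80

$97,361.80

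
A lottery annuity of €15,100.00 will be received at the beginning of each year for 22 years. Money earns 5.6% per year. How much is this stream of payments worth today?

This is an annuity due: 22 payments of €15,100.00 at the beginning of each year.
Periodic rate r = 0.056 per year.
PV = PMT × [(1 − (1+r)^−n)/r] × (1+r) = 15,100 × [1 − (1+r)^−22] / r × (1+r) = €198,871.83

€198,871.83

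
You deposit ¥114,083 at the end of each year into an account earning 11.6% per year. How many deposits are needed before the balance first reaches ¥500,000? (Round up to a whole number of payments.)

Periodic rate r = 0.116 per year.
Ordinary annuity FV: 500,000 = 114,083 × [((1+r)^n − 1)/r].
(1+r)^n = 1 + 500,000 × r / 114,083, so n = ln(1 + 500,000·r/114,083) / ln(1+r) = 3.75.
Round up to a whole number of payments: n = 4.

4 payments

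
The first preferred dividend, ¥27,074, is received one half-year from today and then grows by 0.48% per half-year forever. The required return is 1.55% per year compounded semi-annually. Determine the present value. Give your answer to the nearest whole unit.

¥9,177,627

Periodic rate r = 0.0155/2 per half-year.
Growing perpetuity (Gordon): PV = PMT₁ / (r − g) = 27,074 / (r − 0.0048) = ¥9,177,627.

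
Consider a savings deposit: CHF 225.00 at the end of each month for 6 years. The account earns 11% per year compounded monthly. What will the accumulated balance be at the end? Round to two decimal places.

CHF 22,802.33

This is an ordinary annuity: 72 deposits of CHF 225.00 at the end of each month.
Periodic rate r = 0.11/12 per month; n is counted in months.
FV = PMT × [((1+r)^n − 1)/r] = 225 × [(1+r)^72 − 1] / r = CHF 22,802.33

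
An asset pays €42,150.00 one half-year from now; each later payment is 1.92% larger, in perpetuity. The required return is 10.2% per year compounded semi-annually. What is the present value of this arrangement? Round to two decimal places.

Periodic rate r = 0.102/2 per half-year.
Growing perpetuity (Gordon): PV = PMT₁ / (r − g) = 42,150 / (r − 0.0192) = €1,325,471.70.

€1,325,471.70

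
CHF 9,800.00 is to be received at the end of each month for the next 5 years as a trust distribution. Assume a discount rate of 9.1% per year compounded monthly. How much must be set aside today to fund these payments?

CHF 470,997.10

This is an ordinary annuity: 60 payments of CHF 9,800.00 at the end of each month.
Periodic rate r = 0.091/12 per month; n is counted in months.
PV = PMT × [(1 − (1+r)^−n)/r] = 9,800 × [1 − (1+r)^−60] / r = CHF 470,997.10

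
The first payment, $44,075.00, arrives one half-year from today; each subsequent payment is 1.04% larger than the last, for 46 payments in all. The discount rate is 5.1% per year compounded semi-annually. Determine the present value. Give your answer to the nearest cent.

$1,443,615.00

Periodic rate r = 0.051/2 per half-year; n is counted in half-years.
Growing ordinary annuity: PV = PMT₁ × [1 − ((1+g)/(1+r))^n] / (r − g) = 44,075 × [1 − ((1+0.0104)/(1+r))^46] / (r − 0.0104) = $1,443,615.00.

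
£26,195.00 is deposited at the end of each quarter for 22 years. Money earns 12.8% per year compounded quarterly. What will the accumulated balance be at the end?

£12,269,662.40

This is an ordinary annuity: 88 deposits of £26,195.00 at the end of each quarter.
Periodic rate r = 0.128/4 per quarter; n is counted in quarters.
FV = PMT × [((1+r)^n − 1)/r] = 26,195 × [(1+r)^88 − 1] / r = £12,269,662.40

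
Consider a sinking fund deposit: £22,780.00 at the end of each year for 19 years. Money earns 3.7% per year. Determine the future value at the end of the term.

£612,182.95

This is an ordinary annuity: 19 deposits of £22,780.00 at the end of each year.
Periodic rate r = 0.037 per year.
FV = PMT × [((1+r)^n − 1)/r] = 22,780 × [(1+r)^19 − 1] / r = £612,182.95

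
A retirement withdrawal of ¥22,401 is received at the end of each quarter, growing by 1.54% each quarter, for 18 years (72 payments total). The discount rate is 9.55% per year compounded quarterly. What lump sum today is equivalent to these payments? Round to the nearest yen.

Periodic rate r = 0.0955/4 per quarter; n is counted in quarters.
Growing ordinary annuity: PV = PMT₁ × [1 − ((1+g)/(1+r))^n] / (r − g) = 22,401 × [1 − ((1+0.0154)/(1+r))^72] / (r − 0.0154) = ¥1,190,327.

¥1,190,327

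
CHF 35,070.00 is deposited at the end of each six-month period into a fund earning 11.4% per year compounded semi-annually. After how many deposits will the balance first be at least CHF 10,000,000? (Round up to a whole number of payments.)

Periodic rate r = 0.114/2 per half-year; n is counted in half-years.
Ordinary annuity FV: 10,000,000 = 35,070 × [((1+r)^n − 1)/r].
(1+r)^n = 1 + 10,000,000 × r / 35,070, so n = ln(1 + 10,000,000·r/35,070) / ln(1+r) = 51.38.
Round up to a whole number of payments: n = 52.

52 payments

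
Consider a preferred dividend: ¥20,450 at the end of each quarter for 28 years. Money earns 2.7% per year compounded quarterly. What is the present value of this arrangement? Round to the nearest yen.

¥1,603,477

This is an ordinary annuity: 112 payments of ¥20,450 at the end of each quarter.
Periodic rate r = 0.027/4 per quarter; n is counted in quarters.
PV = PMT × [(1 − (1+r)^−n)/r] = 20,450 × [1 − (1+r)^−112] / r = ¥1,603,477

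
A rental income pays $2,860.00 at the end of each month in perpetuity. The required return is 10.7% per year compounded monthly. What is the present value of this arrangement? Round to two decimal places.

$320,747.66

Periodic rate r = 0.107/12 per month.
Level perpetuity: PV = PMT / r = 2,860 / (0.107/12) = $320,747.66.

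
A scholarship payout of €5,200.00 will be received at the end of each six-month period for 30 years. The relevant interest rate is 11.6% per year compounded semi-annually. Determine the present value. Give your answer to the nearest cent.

This is an ordinary annuity: 60 payments of €5,200.00 at the end of each six-month period.
Periodic rate r = 0.116/2 per half-year; n is counted in half-years.
PV = PMT × [(1 − (1+r)^−n)/r] = 5,200 × [1 − (1+r)^−60] / r = €86,611.24

€86,611.24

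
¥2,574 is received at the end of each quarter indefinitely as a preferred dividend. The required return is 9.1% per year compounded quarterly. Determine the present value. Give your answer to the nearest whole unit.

Periodic rate r = 0.091/4 per quarter.
Level perpetuity: PV = PMT / r = 2,574 / (0.091/4) = ¥113,143.

¥113,143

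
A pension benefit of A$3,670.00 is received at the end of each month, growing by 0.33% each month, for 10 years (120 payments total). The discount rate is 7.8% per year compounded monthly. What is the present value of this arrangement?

Periodic rate r = 0.078/12 per month; n is counted in months.
Growing ordinary annuity: PV = PMT₁ × [1 − ((1+g)/(1+r))^n] / (r − g) = 3,670 × [1 − ((1+0.0033)/(1+r))^120] / (r − 0.0033) = A$364,238.59.

A$364,238.59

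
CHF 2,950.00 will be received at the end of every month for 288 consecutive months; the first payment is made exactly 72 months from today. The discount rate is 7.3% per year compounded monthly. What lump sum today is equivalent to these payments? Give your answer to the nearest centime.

CHF 260,294.98

Ordinary annuity of 288 payments, first payment at period 72.
Periodic rate r = 0.073/12 per month; n is counted in months.
The ordinary-annuity PV formula values the stream one period before the first payment (period 71); discount that back 71 periods:
PV₀ = 2,950 × [1 − (1+r)^−288] / r × (1+r)^−71 = CHF 260,294.98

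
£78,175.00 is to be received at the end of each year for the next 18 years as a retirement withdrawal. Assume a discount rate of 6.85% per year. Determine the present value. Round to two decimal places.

£794,954.15

This is an ordinary annuity: 18 payments of £78,175.00 at the end of each year.
Periodic rate r = 0.0685 per year.
PV = PMT × [(1 − (1+r)^−n)/r] = 78,175 × [1 − (1+r)^−18] / r = £794,954.15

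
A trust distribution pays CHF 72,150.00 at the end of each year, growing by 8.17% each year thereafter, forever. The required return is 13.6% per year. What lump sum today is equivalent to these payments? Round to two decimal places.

Periodic rate r = 0.136 per year.
Growing perpetuity (Gordon): PV = PMT₁ / (r − g) = 72,150 / (r − 0.0817) = CHF 1,328,729.28.

CHF 1,328,729.28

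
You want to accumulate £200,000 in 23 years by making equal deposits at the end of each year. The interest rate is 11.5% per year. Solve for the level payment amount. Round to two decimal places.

Level ordinary annuity; solve FV = PMT × [((1+r)^n − 1)/r] for PMT.
Periodic rate r = 0.115 per year.
With n = 23: PMT = 200,000 / ([((1+r)^n − 1)/r]) = £2,048.62

£2,048.62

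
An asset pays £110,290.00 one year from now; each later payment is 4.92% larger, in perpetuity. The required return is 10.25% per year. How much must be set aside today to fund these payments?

£2,069,230.77

Periodic rate r = 0.1025 per year.
Growing perpetuity (Gordon): PV = PMT₁ / (r − g) = 110,290 / (r − 0.0492) = £2,069,230.77.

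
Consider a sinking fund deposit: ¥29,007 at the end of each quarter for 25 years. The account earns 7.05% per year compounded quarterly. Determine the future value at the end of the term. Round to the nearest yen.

This is an ordinary annuity: 100 deposits of ¥29,007 at the end of each quarter.
Periodic rate r = 0.0705/4 per quarter; n is counted in quarters.
FV = PMT × [((1+r)^n − 1)/r] = 29,007 × [(1+r)^100 − 1] / r = ¥7,798,093

¥7,798,093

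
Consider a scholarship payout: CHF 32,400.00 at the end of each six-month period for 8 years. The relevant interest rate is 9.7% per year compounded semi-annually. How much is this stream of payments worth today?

CHF 354,923.03

This is an ordinary annuity: 16 payments of CHF 32,400.00 at the end of each six-month period.
Periodic rate r = 0.097/2 per half-year; n is counted in half-years.
PV = PMT × [(1 − (1+r)^−n)/r] = 32,400 × [1 − (1+r)^−16] / r = CHF 354,923.03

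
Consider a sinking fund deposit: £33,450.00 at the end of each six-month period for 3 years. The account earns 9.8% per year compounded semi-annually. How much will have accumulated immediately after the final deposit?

£226,952.22

This is an ordinary annuity: 6 deposits of £33,450.00 at the end of each six-month period.
Periodic rate r = 0.098/2 per half-year; n is counted in half-years.
FV = PMT × [((1+r)^n − 1)/r] = 33,450 × [(1+r)^6 − 1] / r = £226,952.22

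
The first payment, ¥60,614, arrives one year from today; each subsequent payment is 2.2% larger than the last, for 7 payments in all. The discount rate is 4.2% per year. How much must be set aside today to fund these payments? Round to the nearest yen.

¥384,485

Periodic rate r = 0.042 per year.
Growing ordinary annuity: PV = PMT₁ × [1 − ((1+g)/(1+r))^n] / (r − g) = 60,614 × [1 − ((1+0.022)/(1+r))^7] / (r − 0.022) = ¥384,485.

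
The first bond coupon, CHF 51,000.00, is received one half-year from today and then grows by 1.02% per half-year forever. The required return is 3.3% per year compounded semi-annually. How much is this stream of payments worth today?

CHF 8,095,238.10

Periodic rate r = 0.033/2 per half-year.
Growing perpetuity (Gordon): PV = PMT₁ / (r − g) = 51,000 / (r − 0.0102) = CHF 8,095,238.10.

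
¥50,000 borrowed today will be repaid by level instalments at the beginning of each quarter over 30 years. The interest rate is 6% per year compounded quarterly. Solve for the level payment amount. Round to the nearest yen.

Level annuity due; solve PV = PMT × [(1 − (1+r)^−n)/r] × (1+r) for PMT.
Periodic rate r = 0.06/4 per quarter; n is counted in quarters.
With n = 120: PMT = 50,000 / ([(1 − (1+r)^−n)/r] × (1+r)) = ¥888

¥888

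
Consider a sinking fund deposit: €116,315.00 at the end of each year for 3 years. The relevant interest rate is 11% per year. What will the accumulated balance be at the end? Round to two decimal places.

€388,736.36

This is an ordinary annuity: 3 deposits of €116,315.00 at the end of each year.
Periodic rate r = 0.11 per year.
FV = PMT × [((1+r)^n − 1)/r] = 116,315 × [(1+r)^3 − 1] / r = €388,736.36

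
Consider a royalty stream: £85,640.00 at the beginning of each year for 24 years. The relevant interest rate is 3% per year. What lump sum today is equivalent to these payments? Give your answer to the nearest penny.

£1,493,870.62

This is an annuity due: 24 payments of £85,640.00 at the beginning of each year.
Periodic rate r = 0.03 per year.
PV = PMT × [(1 − (1+r)^−n)/r] × (1+r) = 85,640 × [1 − (1+r)^−24] / r × (1+r) = £1,493,870.62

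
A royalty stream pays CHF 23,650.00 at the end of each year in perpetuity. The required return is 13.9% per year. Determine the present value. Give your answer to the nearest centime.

CHF 170,143.88

Periodic rate r = 0.139 per year.
Level perpetuity: PV = PMT / r = 23,650 / (0.139) = CHF 170,143.88.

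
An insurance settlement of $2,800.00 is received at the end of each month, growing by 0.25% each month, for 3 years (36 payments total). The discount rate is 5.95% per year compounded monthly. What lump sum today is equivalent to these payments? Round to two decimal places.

$96,125.53

Periodic rate r = 0.0595/12 per month; n is counted in months.
Growing ordinary annuity: PV = PMT₁ × [1 − ((1+g)/(1+r))^n] / (r − g) = 2,800 × [1 − ((1+0.0025)/(1+r))^36] / (r − 0.0025) = $96,125.53.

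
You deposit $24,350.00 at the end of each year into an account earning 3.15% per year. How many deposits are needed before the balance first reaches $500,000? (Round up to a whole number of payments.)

17 payments

Periodic rate r = 0.0315 per year.
Ordinary annuity FV: 500,000 = 24,350 × [((1+r)^n − 1)/r].
(1+r)^n = 1 + 500,000 × r / 24,350, so n = ln(1 + 500,000·r/24,350) / ln(1+r) = 16.08.
Round up to a whole number of payments: n = 17.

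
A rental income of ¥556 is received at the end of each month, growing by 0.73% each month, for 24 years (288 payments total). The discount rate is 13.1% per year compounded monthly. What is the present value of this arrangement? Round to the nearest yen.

Periodic rate r = 0.131/12 per month; n is counted in months.
Growing ordinary annuity: PV = PMT₁ × [1 − ((1+g)/(1+r))^n] / (r − g) = 556 × [1 − ((1+0.0073)/(1+r))^288] / (r − 0.0073) = ¥98,970.

¥98,970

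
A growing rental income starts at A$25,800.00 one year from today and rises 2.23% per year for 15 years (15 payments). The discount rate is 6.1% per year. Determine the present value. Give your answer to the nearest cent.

Periodic rate r = 0.061 per year.
Growing ordinary annuity: PV = PMT₁ × [1 − ((1+g)/(1+r))^n] / (r − g) = 25,800 × [1 − ((1+0.0223)/(1+r))^15] / (r − 0.0223) = A$284,851.31.

A$284,851.31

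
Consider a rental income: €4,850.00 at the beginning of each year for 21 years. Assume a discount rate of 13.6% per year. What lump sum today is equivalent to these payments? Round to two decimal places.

This is an annuity due: 21 payments of €4,850.00 at the beginning of each year.
Periodic rate r = 0.136 per year.
PV = PMT × [(1 − (1+r)^−n)/r] × (1+r) = 4,850 × [1 − (1+r)^−21] / r × (1+r) = €37,727.98

€37,727.98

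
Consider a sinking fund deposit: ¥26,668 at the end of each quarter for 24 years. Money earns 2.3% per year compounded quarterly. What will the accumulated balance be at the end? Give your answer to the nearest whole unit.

This is an ordinary annuity: 96 deposits of ¥26,668 at the end of each quarter.
Periodic rate r = 0.023/4 per quarter; n is counted in quarters.
FV = PMT × [((1+r)^n − 1)/r] = 26,668 × [(1+r)^96 − 1] / r = ¥3,404,133

¥3,404,133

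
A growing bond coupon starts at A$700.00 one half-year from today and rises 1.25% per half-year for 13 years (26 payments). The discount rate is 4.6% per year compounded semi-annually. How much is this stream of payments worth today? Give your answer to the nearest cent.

A$15,685.11

Periodic rate r = 0.046/2 per half-year; n is counted in half-years.
Growing ordinary annuity: PV = PMT₁ × [1 − ((1+g)/(1+r))^n] / (r − g) = 700 × [1 − ((1+0.0125)/(1+r))^26] / (r − 0.0125) = A$15,685.11.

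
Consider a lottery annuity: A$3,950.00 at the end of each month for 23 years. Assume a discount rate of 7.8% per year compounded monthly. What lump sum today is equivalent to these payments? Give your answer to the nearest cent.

A$506,048.56

This is an ordinary annuity: 276 payments of A$3,950.00 at the end of each month.
Periodic rate r = 0.078/12 per month; n is counted in months.
PV = PMT × [(1 − (1+r)^−n)/r] = 3,950 × [1 − (1+r)^−276] / r = A$506,048.56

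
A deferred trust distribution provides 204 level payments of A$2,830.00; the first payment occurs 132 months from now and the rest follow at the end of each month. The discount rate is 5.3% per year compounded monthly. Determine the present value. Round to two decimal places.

A$213,327.23

Ordinary annuity of 204 payments, first payment at period 132.
Periodic rate r = 0.053/12 per month; n is counted in months.
The ordinary-annuity PV formula values the stream one period before the first payment (period 131); discount that back 131 periods:
PV₀ = 2,830 × [1 − (1+r)^−204] / r × (1+r)^−131 = A$213,327.23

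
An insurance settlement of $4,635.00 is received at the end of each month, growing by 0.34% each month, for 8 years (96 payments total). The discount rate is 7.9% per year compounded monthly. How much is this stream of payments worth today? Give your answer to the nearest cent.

Periodic rate r = 0.079/12 per month; n is counted in months.
Growing ordinary annuity: PV = PMT₁ × [1 − ((1+g)/(1+r))^n] / (r − g) = 4,635 × [1 − ((1+0.0034)/(1+r))^96] / (r − 0.0034) = $381,768.57.

$381,768.57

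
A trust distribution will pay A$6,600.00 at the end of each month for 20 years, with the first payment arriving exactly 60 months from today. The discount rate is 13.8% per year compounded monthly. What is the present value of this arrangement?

Ordinary annuity of 240 payments, first payment at period 60.
Periodic rate r = 0.138/12 per month; n is counted in months.
The ordinary-annuity PV formula values the stream one period before the first payment (period 59); discount that back 59 periods:
PV₀ = 6,600 × [1 − (1+r)^−240] / r × (1+r)^−59 = A$273,525.00

A$273,525.00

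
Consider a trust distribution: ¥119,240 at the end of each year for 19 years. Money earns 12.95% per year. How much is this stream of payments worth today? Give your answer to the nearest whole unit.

¥829,715

This is an ordinary annuity: 19 payments of ¥119,240 at the end of each year.
Periodic rate r = 0.1295 per year.
PV = PMT × [(1 − (1+r)^−n)/r] = 119,240 × [1 − (1+r)^−19] / r = ¥829,715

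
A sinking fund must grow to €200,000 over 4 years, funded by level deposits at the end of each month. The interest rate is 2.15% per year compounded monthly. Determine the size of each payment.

Level ordinary annuity; solve FV = PMT × [((1+r)^n − 1)/r] for PMT.
Periodic rate r = 0.0215/12 per month; n is counted in months.
With n = 48: PMT = 200,000 / ([((1+r)^n − 1)/r]) = €3,993.80

€3,993.80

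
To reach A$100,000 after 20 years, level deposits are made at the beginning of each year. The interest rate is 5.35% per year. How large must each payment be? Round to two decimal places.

A$2,766.12

Level annuity due; solve FV = PMT × [((1+r)^n − 1)/r] × (1+r) for PMT.
Periodic rate r = 0.0535 per year.
With n = 20: PMT = 100,000 / ([((1+r)^n − 1)/r] × (1+r)) = A$2,766.12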